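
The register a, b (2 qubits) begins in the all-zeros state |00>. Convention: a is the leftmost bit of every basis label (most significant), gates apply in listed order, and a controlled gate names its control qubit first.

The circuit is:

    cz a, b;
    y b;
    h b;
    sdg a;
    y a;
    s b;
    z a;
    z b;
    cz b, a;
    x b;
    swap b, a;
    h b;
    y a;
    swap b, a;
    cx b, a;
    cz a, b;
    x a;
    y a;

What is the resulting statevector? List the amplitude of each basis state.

The final amplitudes are -1/2 on |00>, I/2 on |01>, -1/2 on |10>, -I/2 on |11>.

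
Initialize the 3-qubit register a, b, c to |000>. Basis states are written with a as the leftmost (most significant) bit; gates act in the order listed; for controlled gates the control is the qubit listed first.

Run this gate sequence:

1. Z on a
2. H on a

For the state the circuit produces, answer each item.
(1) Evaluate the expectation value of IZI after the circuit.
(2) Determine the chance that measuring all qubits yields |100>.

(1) The observable IZI averages to 1.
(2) A full measurement returns |100> with probability 1/2.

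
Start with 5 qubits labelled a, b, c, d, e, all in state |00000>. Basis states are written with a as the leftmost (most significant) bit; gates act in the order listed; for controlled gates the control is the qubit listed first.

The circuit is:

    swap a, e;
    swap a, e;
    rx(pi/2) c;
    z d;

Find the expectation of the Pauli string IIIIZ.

In the final state, IIIIZ has expectation 1. Key observation: steps 1-2 multiply out to the identity, so the circuit reduces to the remaining gates.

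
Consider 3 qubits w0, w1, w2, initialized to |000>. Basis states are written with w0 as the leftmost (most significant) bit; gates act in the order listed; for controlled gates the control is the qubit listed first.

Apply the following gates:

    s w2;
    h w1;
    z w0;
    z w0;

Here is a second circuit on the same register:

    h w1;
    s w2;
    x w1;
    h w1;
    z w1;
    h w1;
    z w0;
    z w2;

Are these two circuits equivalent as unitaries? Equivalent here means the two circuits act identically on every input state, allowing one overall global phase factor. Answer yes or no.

No, they are not equivalent — no single phase factor reconciles the two unitaries.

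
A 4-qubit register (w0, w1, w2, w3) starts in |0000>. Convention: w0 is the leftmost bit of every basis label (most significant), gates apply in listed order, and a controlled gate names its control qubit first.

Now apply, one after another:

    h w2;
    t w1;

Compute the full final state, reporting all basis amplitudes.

The resulting statevector has amplitude sqrt(2)/2 on |0000>, sqrt(2)/2 on |0010>, and 0 on every other basis state.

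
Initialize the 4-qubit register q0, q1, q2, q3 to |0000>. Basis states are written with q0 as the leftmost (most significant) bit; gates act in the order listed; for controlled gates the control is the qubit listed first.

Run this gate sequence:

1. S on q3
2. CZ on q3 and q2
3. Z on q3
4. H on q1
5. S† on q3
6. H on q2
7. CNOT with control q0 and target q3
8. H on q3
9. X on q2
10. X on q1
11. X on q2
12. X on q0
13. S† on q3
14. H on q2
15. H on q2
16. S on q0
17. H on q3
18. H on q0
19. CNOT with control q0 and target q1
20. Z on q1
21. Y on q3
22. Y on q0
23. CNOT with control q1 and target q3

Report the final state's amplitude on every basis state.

The resulting statevector has amplitude sqrt(2)*(-1 + I)/8 on |0000>, sqrt(2)*(-1 - I)/8 on |0001>, sqrt(2)*(-1 + I)/8 on |0010>, sqrt(2)*(-1 - I)/8 on |0011>, sqrt(2)*(1 + I)/8 on |0100>, sqrt(2)*(1 - I)/8 on |0101>, sqrt(2)*(1 + I)/8 on |0110>, sqrt(2)*(1 - I)/8 on |0111>, sqrt(2)*(-1 + I)/8 on |1000>, sqrt(2)*(-1 - I)/8 on |1001>, sqrt(2)*(-1 + I)/8 on |1010>, sqrt(2)*(-1 - I)/8 on |1011>, sqrt(2)*(1 + I)/8 on |1100>, sqrt(2)*(1 - I)/8 on |1101>, sqrt(2)*(1 + I)/8 on |1110>, sqrt(2)*(1 - I)/8 on |1111>.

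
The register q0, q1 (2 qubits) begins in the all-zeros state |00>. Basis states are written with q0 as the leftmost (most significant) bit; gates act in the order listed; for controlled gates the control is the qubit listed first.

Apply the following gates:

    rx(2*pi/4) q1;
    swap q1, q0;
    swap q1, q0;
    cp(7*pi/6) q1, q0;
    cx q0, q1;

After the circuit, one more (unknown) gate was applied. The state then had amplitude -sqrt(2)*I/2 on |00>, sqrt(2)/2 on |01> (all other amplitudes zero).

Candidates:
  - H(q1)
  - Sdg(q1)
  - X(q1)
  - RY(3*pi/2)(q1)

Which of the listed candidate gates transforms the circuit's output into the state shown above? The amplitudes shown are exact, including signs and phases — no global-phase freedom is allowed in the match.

The applied gate was X(q1). Key observation: gates 2-3 undo each other exactly, leaving only the rest of the circuit to track.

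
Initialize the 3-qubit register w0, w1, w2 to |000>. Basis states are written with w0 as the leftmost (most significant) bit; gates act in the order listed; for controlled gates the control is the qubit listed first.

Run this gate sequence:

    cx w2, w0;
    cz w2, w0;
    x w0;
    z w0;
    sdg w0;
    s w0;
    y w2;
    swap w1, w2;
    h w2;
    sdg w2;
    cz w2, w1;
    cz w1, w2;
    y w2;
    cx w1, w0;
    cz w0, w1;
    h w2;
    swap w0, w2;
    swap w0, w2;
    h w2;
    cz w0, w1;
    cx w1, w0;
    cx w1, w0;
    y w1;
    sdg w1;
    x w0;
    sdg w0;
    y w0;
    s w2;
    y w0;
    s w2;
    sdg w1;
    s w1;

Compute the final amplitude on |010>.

The final state's coefficient on |010> equals 0.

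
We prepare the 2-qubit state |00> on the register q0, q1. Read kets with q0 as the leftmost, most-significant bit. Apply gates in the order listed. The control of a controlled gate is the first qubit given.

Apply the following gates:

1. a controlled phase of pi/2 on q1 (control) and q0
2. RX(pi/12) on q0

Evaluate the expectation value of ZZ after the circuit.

The expectation value of ZZ is sqrt(2)/4 + sqrt(6)/4.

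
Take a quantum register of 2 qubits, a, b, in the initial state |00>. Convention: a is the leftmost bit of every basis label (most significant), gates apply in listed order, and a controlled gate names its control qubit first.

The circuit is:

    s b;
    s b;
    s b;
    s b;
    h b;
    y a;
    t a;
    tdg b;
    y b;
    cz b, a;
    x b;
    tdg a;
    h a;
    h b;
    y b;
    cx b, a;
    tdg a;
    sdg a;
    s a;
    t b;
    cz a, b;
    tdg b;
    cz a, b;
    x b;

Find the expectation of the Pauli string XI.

In the final state, XI has expectation -sqrt(2)/2. Key observation: steps 1-4 multiply out to the identity, so the circuit reduces to the remaining gates.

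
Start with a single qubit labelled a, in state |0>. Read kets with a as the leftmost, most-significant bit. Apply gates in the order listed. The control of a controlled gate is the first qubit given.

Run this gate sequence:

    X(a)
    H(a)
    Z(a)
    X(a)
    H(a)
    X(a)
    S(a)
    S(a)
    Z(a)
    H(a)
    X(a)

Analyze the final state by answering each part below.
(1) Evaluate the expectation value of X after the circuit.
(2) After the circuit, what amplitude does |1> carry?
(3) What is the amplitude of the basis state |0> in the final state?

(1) In the final state, X has expectation -1.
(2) The amplitude on |1> is sqrt(2)/2.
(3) The final state's coefficient on |0> equals -sqrt(2)/2.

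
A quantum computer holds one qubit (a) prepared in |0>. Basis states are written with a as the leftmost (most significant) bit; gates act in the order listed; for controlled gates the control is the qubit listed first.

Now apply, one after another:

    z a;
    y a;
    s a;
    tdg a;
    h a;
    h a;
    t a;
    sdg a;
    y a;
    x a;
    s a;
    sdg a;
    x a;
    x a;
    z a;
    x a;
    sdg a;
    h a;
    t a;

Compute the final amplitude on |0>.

|0> carries amplitude -sqrt(2)/2 in the final state. Key observation: gates 2-9 undo each other exactly, leaving only the rest of the circuit to track.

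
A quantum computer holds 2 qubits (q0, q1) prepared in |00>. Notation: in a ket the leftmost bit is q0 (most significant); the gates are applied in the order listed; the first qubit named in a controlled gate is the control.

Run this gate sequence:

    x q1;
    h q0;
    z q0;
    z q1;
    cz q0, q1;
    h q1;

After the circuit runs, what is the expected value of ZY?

In the final state, ZY has expectation 0.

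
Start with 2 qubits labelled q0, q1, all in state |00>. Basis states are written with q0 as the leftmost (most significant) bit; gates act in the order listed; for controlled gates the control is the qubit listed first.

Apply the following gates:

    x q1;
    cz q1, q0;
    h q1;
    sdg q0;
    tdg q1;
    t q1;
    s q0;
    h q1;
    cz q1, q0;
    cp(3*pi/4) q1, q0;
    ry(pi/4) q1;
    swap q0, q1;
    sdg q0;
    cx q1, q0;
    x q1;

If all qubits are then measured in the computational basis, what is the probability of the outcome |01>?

The probability of measuring |01> is 1/2 - sqrt(2)/4. Key observation: the block from step 2 through step 9 cancels to the identity and can be dropped.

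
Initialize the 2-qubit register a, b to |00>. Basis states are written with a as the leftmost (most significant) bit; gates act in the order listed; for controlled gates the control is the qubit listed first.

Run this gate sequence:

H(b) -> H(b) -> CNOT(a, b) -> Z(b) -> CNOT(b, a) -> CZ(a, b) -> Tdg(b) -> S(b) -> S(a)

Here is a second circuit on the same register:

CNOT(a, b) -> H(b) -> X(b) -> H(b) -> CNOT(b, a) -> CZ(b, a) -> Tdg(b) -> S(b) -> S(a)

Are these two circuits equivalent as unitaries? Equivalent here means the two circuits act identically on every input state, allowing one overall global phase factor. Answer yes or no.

Yes — the two circuits implement the same unitary up to a global phase.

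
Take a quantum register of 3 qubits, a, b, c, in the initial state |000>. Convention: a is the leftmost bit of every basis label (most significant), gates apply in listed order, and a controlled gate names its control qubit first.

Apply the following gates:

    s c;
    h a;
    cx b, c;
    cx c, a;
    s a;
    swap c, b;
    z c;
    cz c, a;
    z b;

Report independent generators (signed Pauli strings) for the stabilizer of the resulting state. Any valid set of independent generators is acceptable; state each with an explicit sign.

One valid set of independent stabilizer generators is +YII, +IZI, +IIZ (any independent generating set of the same group is equally correct).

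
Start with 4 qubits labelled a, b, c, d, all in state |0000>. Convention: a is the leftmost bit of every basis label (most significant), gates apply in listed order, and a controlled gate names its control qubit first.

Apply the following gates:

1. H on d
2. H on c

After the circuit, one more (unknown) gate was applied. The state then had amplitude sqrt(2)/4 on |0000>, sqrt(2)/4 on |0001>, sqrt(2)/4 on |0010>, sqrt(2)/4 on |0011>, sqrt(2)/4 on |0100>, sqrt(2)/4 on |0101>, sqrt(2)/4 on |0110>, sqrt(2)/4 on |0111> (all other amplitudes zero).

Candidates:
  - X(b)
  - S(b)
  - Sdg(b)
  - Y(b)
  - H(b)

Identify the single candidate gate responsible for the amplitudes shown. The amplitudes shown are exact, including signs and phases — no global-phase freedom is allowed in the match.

The unique candidate consistent with the amplitudes is H(b).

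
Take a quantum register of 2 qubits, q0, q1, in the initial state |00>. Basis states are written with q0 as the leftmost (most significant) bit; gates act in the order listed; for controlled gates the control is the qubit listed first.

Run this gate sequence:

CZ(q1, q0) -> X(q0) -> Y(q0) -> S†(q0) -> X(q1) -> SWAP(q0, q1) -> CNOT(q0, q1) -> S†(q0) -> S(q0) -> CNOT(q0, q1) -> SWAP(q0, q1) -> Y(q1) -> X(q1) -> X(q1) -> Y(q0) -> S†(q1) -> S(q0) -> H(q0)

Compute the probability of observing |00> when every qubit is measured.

A full measurement returns |00> with probability 1/2. Key observation: gates 6-11 undo each other exactly, leaving only the rest of the circuit to track.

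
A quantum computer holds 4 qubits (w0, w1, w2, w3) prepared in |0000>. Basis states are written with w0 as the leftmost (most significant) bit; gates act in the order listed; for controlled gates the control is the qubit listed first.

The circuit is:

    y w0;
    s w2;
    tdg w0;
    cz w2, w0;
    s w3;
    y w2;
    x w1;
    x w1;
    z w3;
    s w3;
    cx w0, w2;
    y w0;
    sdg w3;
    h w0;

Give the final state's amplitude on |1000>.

The amplitude on |1000> is sqrt(2)*exp(I*pi/4)/2.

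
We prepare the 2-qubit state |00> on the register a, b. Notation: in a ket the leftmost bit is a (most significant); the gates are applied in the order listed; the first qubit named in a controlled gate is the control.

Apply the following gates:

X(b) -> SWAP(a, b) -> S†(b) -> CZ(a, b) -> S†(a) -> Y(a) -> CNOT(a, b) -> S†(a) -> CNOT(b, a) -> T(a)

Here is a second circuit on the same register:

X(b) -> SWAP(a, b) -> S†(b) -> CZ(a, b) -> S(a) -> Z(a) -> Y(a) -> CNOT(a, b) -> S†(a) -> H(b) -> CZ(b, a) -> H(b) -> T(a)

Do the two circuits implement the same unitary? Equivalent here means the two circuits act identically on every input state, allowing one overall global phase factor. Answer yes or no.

No — the two circuits implement different unitaries, even allowing a global phase.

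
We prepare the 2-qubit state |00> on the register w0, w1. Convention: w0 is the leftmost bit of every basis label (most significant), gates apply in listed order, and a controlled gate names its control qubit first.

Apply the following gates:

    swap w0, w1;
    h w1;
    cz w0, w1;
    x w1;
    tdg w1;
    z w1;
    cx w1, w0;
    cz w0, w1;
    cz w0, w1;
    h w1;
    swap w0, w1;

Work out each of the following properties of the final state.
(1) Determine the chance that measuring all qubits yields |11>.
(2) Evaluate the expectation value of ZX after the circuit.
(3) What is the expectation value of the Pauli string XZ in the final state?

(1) A full measurement returns |11> with probability 1/4.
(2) The observable ZX averages to -sqrt(2)/2.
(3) The observable XZ averages to 1.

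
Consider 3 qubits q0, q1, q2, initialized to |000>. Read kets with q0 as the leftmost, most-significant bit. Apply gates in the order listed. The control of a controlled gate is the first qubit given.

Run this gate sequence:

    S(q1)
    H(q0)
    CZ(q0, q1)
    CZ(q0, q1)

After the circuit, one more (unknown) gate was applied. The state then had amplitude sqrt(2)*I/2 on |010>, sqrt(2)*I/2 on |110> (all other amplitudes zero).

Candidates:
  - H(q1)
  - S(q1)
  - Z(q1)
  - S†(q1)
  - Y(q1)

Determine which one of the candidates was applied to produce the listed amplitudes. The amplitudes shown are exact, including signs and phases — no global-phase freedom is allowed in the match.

The applied gate was Y(q1).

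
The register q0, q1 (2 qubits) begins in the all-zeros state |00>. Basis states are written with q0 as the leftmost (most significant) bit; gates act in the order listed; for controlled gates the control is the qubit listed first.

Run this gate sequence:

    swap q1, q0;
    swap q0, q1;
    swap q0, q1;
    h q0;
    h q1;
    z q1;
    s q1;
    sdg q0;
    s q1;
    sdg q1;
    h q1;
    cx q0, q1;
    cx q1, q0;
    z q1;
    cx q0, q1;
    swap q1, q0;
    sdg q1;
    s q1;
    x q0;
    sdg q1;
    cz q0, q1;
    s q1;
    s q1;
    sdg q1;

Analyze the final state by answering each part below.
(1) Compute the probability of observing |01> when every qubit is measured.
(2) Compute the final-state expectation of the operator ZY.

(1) Outcome |01> occurs with probability 1/4.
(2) The expectation value of ZY is -1.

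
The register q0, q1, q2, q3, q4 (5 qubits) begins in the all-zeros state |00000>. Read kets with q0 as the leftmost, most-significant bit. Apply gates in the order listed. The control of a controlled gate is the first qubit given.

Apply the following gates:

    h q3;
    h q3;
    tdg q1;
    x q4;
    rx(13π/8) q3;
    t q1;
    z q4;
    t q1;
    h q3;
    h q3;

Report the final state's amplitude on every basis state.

The resulting statevector has amplitude cos(3*pi/16) on |00001>, I*sin(3*pi/16) on |00011>, and 0 on every other basis state.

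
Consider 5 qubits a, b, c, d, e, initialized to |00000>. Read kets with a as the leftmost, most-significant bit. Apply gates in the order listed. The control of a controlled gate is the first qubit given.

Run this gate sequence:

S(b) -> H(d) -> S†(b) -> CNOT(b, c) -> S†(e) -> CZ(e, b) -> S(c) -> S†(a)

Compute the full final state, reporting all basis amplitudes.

After the circuit, the state carries amplitude sqrt(2)/2 on |00000>, sqrt(2)/2 on |00010>, and 0 on every other basis state.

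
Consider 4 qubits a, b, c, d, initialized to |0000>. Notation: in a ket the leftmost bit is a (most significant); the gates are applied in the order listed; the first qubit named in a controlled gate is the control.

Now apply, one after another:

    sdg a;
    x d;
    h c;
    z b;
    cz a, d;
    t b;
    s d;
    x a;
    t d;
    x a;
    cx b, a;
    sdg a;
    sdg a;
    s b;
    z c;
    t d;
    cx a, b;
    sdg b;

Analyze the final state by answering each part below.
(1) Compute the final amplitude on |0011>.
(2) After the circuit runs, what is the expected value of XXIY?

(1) The amplitude on |0011> is sqrt(2)/2.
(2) The observable XXIY averages to 0.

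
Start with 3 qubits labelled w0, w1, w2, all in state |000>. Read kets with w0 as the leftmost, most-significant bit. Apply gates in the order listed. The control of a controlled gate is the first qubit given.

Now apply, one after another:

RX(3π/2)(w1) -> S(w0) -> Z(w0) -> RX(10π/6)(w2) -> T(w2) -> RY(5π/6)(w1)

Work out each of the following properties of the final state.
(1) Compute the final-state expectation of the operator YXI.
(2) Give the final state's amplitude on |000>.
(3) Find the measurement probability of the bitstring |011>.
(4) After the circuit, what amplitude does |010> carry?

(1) The expectation value of YXI is 0.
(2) The amplitude on |000> is (1 - I)*(3 - sqrt(3)*I)/8.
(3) The probability of measuring |011> is 1/8.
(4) The final state's coefficient on |010> equals (1 - I)*(sqrt(3) + 3*I)/8.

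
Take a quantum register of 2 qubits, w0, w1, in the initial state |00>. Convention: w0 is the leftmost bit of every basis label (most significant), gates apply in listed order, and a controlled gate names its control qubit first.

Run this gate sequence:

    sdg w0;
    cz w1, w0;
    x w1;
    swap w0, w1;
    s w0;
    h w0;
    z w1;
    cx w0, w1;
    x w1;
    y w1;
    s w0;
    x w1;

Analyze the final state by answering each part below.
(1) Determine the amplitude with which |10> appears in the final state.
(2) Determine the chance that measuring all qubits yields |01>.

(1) The amplitude on |10> is sqrt(2)*I/2.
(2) A full measurement returns |01> with probability 1/2.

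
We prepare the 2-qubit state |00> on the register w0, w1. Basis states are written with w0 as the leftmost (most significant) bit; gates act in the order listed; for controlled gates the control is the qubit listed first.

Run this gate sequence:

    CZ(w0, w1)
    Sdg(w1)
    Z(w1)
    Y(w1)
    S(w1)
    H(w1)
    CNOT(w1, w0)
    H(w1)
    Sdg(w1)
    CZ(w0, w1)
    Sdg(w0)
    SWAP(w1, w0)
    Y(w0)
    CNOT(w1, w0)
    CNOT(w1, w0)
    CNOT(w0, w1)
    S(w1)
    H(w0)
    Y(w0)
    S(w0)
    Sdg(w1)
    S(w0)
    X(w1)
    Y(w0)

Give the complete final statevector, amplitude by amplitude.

After the circuit, the state carries amplitude 0 on |00>, -sqrt(2)/2 on |01>, sqrt(2)*I/2 on |10>, 0 on |11>.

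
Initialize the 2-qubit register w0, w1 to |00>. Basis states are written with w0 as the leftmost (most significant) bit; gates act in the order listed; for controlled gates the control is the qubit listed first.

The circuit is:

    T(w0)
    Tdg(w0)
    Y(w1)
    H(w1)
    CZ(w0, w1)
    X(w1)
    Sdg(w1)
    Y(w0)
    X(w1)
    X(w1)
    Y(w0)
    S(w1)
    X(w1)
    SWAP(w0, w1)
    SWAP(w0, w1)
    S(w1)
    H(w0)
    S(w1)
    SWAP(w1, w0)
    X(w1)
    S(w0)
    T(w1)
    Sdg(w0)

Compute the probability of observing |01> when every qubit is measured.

Outcome |01> occurs with probability 1/4. Key observation: gates 6-13 undo each other exactly, leaving only the rest of the circuit to track.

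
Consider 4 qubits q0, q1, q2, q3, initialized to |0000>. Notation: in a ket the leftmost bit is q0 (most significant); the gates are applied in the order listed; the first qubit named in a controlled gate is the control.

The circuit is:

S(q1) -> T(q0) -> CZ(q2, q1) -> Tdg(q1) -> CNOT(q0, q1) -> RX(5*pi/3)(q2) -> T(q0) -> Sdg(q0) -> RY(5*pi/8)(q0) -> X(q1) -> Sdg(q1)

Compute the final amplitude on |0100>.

|0100> carries amplitude sqrt(3)*I*cos(5*pi/16)/2 in the final state.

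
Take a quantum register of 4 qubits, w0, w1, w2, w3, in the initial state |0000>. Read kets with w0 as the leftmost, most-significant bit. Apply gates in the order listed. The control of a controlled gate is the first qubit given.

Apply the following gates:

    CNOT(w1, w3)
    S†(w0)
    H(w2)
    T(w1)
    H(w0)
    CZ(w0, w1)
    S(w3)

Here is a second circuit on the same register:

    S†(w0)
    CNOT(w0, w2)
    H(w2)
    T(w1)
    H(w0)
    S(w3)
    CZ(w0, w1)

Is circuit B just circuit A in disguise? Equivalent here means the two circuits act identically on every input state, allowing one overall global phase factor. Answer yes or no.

No: there is an input state on which the two circuits produce genuinely different outputs (not merely differing by a phase).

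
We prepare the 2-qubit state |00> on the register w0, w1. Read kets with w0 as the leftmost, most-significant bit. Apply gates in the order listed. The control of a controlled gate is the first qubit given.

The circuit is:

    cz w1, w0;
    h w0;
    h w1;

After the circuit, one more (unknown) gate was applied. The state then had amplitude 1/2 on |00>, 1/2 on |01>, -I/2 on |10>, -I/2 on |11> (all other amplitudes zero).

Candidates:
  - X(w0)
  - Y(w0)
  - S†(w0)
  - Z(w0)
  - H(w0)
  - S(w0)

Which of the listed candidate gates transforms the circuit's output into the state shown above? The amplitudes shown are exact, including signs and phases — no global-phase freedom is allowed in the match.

The unique candidate consistent with the amplitudes is S†(w0).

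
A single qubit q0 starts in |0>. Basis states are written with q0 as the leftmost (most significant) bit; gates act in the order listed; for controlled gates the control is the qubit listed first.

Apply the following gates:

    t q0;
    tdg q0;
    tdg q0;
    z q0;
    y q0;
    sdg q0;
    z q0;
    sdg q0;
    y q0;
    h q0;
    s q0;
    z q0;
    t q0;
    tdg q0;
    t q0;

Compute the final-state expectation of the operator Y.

In the final state, Y has expectation -sqrt(2)/2.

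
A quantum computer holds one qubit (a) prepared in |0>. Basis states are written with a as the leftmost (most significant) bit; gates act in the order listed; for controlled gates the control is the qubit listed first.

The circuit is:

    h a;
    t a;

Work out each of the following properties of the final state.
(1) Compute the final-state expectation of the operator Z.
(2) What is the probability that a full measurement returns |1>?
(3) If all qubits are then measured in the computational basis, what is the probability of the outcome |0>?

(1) In the final state, Z has expectation 0.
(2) The probability of measuring |1> is 1/2.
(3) Outcome |0> occurs with probability 1/2.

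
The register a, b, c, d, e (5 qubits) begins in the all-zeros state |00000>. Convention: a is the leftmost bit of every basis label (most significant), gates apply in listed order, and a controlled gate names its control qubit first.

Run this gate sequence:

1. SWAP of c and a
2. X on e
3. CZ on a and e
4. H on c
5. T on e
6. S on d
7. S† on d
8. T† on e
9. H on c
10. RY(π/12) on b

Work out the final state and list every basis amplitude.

After the circuit, the state carries amplitude sqrt(2 - sqrt(2))/4 + sqrt(3*sqrt(2) + 6)/4 on |00001>, -sqrt(6 - 3*sqrt(2))/4 + sqrt(sqrt(2) + 2)/4 on |01001>, and 0 on every other basis state.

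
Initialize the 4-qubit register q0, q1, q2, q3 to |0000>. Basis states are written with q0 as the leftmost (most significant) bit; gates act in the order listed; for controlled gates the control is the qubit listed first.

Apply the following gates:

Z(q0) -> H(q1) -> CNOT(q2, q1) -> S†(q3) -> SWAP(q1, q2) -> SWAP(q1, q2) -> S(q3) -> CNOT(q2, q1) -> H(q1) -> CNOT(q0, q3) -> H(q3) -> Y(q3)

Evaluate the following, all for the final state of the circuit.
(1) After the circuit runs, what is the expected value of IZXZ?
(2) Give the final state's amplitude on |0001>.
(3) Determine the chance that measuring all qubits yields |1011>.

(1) The observable IZXZ averages to 0. Key observation: gates 2-9 undo each other exactly, leaving only the rest of the circuit to track.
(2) The amplitude on |0001> is sqrt(2)*I/2.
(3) The probability of measuring |1011> is 0.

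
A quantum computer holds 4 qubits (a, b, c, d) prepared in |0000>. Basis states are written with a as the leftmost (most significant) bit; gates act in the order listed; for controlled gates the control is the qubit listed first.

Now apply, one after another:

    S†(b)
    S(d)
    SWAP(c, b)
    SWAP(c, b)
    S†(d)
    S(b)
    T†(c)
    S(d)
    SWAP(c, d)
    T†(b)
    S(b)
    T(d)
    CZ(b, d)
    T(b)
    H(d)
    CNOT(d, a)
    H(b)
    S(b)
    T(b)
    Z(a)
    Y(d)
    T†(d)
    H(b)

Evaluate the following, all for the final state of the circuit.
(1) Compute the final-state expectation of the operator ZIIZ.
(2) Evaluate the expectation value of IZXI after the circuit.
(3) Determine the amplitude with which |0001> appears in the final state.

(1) The observable ZIIZ averages to -1. Key observation: gates 1-6 undo each other exactly, leaving only the rest of the circuit to track.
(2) The expectation value of IZXI is 0.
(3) |0001> carries amplitude sqrt(2)*(-1 + exp(I*pi/4))/4 in the final state.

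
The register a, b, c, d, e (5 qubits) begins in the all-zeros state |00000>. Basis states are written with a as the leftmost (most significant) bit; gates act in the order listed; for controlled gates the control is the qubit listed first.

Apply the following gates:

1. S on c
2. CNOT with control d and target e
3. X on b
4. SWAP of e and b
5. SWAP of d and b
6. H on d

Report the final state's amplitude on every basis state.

The resulting statevector has amplitude sqrt(2)/2 on |00001>, sqrt(2)/2 on |00011>, and 0 on every other basis state.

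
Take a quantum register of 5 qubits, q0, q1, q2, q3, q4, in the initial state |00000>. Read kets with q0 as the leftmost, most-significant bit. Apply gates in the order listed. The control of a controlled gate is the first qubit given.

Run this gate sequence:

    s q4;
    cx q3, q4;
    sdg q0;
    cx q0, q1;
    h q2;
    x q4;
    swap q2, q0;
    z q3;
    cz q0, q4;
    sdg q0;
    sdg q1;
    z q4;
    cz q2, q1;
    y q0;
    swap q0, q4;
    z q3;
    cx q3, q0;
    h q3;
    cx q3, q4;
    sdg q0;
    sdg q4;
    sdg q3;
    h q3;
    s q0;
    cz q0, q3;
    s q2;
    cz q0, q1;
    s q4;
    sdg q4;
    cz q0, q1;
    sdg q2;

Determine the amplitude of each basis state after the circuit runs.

The final amplitudes are -sqrt(2)/2 on |10000>, sqrt(2)/2 on |10011>, and 0 on every other basis state.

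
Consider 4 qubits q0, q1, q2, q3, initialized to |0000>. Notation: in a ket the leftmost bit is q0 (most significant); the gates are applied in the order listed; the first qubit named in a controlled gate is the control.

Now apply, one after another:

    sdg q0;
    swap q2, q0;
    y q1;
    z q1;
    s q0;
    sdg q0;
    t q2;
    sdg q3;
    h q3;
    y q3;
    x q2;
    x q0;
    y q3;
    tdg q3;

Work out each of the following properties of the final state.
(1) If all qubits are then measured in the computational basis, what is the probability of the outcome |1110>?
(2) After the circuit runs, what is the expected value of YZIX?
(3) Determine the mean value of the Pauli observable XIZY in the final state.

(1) Outcome |1110> occurs with probability 1/2. Key observation: gates 5-6 undo each other exactly, leaving only the rest of the circuit to track.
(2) In the final state, YZIX has expectation 0.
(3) In the final state, XIZY has expectation 0.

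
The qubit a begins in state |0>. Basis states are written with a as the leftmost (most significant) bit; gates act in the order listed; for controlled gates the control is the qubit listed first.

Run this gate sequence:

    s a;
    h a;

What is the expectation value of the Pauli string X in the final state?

The expectation value of X is 1.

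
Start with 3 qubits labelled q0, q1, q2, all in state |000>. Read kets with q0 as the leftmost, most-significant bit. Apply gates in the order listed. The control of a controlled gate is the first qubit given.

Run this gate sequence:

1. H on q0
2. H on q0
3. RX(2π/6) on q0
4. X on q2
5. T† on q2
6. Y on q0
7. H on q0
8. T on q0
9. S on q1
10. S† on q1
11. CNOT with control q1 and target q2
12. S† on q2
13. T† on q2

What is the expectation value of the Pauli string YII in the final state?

The observable YII averages to -sqrt(2)/4 + sqrt(6)/4. Key observation: steps 1-2 multiply out to the identity, so the circuit reduces to the remaining gates.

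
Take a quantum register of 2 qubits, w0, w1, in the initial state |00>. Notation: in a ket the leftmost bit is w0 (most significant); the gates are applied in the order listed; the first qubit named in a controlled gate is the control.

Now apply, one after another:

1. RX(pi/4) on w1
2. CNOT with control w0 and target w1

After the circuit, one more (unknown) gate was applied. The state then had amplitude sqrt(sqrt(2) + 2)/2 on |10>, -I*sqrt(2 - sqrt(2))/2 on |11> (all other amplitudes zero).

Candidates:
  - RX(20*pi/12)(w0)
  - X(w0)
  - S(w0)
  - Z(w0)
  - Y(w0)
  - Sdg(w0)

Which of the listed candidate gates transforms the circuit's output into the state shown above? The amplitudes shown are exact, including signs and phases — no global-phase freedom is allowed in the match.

The unique candidate consistent with the amplitudes is X(w0).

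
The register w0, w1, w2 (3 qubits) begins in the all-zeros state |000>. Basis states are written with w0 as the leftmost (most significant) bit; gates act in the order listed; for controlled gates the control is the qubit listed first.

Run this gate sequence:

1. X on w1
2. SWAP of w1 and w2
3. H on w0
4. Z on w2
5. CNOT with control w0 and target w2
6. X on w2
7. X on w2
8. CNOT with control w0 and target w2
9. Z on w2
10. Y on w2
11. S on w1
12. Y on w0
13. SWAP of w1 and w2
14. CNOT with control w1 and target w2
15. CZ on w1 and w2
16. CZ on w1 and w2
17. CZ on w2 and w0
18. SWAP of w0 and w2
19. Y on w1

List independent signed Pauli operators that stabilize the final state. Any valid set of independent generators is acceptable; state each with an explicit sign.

The final state is stabilized by the group generated by -IIX, +ZII, -IZI; other independent generating sets are equally valid. Key observation: steps 4-9 multiply out to the identity, so the circuit reduces to the remaining gates.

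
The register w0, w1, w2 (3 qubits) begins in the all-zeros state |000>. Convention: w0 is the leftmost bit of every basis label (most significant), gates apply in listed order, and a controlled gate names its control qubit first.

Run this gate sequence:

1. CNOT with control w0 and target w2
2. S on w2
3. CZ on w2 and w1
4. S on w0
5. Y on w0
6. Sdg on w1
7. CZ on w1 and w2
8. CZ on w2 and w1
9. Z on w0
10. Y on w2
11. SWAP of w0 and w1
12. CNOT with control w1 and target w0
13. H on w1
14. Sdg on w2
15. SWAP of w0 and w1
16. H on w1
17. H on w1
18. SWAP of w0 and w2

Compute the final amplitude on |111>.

The final state's coefficient on |111> equals sqrt(2)*I/2.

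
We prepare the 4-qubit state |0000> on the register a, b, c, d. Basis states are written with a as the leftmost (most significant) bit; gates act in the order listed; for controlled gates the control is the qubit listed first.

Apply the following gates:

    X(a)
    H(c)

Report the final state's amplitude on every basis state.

The final amplitudes are sqrt(2)/2 on |1000>, sqrt(2)/2 on |1010>, and 0 on every other basis state.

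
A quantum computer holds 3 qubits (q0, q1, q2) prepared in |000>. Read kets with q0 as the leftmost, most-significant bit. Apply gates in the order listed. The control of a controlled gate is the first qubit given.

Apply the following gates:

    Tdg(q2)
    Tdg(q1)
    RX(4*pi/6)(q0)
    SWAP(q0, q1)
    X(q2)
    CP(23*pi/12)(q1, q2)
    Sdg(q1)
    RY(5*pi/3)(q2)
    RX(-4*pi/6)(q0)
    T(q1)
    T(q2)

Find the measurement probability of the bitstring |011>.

A full measurement returns |011> with probability 9/64.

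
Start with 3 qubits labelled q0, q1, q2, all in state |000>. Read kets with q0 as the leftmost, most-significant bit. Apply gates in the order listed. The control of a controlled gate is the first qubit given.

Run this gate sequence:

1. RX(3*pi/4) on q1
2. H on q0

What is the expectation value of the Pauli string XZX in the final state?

The expectation value of XZX is 0.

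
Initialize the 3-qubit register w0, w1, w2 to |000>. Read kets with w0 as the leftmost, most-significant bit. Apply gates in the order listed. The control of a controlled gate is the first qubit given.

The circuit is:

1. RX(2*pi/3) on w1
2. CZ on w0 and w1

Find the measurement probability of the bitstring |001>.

A full measurement returns |001> with probability 0.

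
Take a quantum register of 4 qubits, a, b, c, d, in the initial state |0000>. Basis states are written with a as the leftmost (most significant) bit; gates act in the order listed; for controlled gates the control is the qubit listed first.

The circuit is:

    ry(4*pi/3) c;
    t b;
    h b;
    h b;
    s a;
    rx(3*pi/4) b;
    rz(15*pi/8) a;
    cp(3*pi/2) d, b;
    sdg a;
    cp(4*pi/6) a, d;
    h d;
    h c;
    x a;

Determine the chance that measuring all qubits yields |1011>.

Outcome |1011> occurs with probability -sqrt(2)/16 - sqrt(6)/32 + sqrt(3)/16 + 1/8.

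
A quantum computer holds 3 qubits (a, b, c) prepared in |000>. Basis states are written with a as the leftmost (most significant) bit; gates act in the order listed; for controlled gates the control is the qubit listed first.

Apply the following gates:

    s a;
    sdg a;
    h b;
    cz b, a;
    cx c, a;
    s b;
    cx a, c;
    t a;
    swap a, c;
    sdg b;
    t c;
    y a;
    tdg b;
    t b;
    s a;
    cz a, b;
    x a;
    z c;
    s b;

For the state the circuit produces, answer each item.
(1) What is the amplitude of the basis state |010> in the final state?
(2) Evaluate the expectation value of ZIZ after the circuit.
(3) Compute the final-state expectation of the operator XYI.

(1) |010> carries amplitude sqrt(2)*I/2 in the final state.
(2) In the final state, ZIZ has expectation 1.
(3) The expectation value of XYI is 0.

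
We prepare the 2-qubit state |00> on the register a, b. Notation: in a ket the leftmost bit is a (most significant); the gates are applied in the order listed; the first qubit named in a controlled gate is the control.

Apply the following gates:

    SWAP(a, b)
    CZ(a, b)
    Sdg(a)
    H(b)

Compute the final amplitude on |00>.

The final state's coefficient on |00> equals sqrt(2)/2.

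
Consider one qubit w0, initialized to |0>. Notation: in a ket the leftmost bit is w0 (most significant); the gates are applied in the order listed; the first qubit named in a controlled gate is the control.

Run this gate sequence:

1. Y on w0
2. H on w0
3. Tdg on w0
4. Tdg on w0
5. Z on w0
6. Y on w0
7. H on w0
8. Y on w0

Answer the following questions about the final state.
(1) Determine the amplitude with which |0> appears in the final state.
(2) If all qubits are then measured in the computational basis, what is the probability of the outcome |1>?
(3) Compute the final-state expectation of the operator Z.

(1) The final state's coefficient on |0> equals -1/2 - I/2.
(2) A full measurement returns |1> with probability 1/2.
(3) In the final state, Z has expectation 0.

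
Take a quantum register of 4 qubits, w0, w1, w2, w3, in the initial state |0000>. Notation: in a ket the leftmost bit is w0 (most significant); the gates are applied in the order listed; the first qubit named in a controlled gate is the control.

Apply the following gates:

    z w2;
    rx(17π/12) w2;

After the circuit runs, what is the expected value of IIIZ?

In the final state, IIIZ has expectation 1.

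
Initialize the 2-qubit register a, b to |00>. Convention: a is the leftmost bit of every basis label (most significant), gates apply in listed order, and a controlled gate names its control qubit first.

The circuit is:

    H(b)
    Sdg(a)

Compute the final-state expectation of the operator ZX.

The expectation value of ZX is 1.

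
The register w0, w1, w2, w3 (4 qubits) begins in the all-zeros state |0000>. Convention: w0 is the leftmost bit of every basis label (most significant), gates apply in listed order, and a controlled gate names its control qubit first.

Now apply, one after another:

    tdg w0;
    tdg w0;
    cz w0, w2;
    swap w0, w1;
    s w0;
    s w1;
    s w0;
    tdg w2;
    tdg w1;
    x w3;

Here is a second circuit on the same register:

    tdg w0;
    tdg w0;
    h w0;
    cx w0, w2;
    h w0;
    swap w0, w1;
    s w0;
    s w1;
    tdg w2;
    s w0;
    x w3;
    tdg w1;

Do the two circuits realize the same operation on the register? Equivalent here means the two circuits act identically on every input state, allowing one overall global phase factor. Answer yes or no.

No — the two circuits implement different unitaries, even allowing a global phase.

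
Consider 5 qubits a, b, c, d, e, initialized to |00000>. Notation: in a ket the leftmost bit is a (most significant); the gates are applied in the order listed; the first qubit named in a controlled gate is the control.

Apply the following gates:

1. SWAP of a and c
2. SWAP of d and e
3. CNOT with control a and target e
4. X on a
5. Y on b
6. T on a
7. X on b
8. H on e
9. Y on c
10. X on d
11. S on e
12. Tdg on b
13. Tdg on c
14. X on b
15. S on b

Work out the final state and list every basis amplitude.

The resulting statevector has amplitude -sqrt(2)*I/2 on |11110>, sqrt(2)/2 on |11111>, and 0 on every other basis state.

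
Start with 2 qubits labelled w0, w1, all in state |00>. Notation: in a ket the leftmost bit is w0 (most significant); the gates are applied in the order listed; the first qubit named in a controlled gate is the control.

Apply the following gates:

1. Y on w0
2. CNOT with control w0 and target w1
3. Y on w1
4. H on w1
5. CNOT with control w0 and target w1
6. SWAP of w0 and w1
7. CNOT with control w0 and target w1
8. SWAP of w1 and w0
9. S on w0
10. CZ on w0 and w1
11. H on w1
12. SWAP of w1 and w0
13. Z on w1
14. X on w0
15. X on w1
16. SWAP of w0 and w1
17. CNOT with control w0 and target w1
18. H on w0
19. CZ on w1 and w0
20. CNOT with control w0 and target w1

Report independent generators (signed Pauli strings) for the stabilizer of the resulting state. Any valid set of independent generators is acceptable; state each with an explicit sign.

One valid set of independent stabilizer generators is -XZ, -ZY (any independent generating set of the same group is equally correct).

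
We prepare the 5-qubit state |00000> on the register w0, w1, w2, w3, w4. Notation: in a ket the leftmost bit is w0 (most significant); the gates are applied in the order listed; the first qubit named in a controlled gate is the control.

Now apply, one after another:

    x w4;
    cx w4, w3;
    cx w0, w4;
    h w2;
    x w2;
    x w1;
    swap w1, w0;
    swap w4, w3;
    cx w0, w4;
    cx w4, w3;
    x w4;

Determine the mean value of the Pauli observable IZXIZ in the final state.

The expectation value of IZXIZ is -1.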